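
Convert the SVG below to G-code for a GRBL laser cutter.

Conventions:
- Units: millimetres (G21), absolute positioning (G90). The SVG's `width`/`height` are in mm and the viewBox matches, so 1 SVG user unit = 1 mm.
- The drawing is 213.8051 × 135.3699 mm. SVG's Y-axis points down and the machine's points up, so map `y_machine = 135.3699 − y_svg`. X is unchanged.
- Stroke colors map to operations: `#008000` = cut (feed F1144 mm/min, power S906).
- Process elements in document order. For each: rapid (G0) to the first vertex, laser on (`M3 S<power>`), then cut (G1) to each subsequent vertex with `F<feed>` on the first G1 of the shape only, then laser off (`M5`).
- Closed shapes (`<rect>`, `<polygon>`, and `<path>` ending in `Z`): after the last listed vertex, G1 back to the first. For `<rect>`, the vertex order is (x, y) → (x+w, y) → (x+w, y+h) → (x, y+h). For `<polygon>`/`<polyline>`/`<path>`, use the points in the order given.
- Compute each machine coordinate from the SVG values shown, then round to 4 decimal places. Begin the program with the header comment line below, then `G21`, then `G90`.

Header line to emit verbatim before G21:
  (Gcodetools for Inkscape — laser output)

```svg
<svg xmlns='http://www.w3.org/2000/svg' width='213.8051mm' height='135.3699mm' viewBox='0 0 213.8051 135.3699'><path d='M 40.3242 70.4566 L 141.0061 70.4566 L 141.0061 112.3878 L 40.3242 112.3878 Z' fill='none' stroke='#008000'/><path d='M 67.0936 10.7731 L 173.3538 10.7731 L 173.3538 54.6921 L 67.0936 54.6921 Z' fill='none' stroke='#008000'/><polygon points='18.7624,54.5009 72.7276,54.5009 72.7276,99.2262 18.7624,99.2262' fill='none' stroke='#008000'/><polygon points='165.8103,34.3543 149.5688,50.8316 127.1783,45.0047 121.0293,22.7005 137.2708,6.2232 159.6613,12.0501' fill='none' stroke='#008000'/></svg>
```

1 u = 1 mm; y_m = 135.3699 − y.

[1] `<path>` rectangle, #008000→cut S906 F1144: (40.3242,64.9133) → (141.0061,64.9133) → (141.0061,22.9821) → (40.3242,22.9821) → (40.3242,64.9133) (closed)

[2] `<path>` rectangle, #008000→cut S906 F1144: (67.0936,124.5968) → (173.3538,124.5968) → (173.3538,80.6778) → (67.0936,80.6778) → (67.0936,124.5968) (closed)

[3] `<polygon>` rectangle, #008000→cut S906 F1144: (18.7624,80.8690) → (72.7276,80.8690) → (72.7276,36.1437) → (18.7624,36.1437) → (18.7624,80.8690) (closed)

[4] `<polygon>` regular polygon, #008000→cut S906 F1144: (165.8103,101.0156) → (149.5688,84.5383) → (127.1783,90.3652) → (121.0293,112.6694) → (137.2708,129.1467) → (159.6613,123.3198) → (165.8103,101.0156) (closed)

(Gcodetools for Inkscape — laser output)
G21
G90
G0 X40.3242 Y64.9133
M3 S906
G1 X141.0061 Y64.9133 F1144
G1 X141.0061 Y22.9821
G1 X40.3242 Y22.9821
G1 X40.3242 Y64.9133
M5
G0 X67.0936 Y124.5968
M3 S906
G1 X173.3538 Y124.5968 F1144
G1 X173.3538 Y80.6778
G1 X67.0936 Y80.6778
G1 X67.0936 Y124.5968
M5
G0 X18.7624 Y80.8690
M3 S906
G1 X72.7276 Y80.8690 F1144
G1 X72.7276 Y36.1437
G1 X18.7624 Y36.1437
G1 X18.7624 Y80.8690
M5
G0 X165.8103 Y101.0156
M3 S906
G1 X149.5688 Y84.5383 F1144
G1 X127.1783 Y90.3652
G1 X121.0293 Y112.6694
G1 X137.2708 Y129.1467
G1 X159.6613 Y123.3198
G1 X165.8103 Y101.0156
M5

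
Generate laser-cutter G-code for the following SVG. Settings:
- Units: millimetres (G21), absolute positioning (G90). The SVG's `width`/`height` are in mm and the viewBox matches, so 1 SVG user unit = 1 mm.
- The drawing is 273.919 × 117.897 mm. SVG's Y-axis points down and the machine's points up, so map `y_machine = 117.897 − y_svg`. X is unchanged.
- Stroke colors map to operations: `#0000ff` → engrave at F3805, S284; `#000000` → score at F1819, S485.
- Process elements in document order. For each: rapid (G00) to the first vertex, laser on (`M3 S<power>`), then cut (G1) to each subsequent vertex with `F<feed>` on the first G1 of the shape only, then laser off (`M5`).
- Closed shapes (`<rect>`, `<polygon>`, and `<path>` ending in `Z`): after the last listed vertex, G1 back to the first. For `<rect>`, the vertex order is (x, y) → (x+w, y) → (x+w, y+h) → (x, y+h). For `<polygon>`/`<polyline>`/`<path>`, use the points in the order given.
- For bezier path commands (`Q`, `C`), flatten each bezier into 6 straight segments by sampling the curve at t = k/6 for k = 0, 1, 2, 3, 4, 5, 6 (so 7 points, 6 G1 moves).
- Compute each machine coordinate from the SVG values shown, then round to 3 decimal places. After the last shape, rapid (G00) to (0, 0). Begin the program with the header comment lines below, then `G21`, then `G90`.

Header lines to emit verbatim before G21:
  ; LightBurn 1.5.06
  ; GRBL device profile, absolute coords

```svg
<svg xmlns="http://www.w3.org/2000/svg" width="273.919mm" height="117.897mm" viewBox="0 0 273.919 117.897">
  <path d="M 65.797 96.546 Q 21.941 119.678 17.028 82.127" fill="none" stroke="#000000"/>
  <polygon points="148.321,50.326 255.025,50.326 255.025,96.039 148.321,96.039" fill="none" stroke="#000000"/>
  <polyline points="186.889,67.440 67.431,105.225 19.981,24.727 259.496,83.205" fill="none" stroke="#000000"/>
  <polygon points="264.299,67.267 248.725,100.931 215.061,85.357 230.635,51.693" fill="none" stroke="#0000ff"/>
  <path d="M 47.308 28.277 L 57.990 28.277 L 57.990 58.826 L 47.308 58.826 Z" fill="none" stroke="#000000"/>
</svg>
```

; LightBurn 1.5.06
; GRBL device profile, absolute coords
G21
G90
G00 X65.797 Y21.351
M3 S485
G1 X52.260 Y15.326 F1819
G1 X40.887 Y12.672
G1 X31.677 Y13.390
G1 X24.630 Y17.479
G1 X19.747 Y24.939
G1 X17.028 Y35.770
M5
G00 X148.321 Y67.571
M3 S485
G1 X255.025 Y67.571 F1819
G1 X255.025 Y21.858
G1 X148.321 Y21.858
G1 X148.321 Y67.571
M5
G00 X186.889 Y50.457
M3 S485
G1 X67.431 Y12.672 F1819
G1 X19.981 Y93.170
G1 X259.496 Y34.692
M5
G00 X264.299 Y50.630
M3 S284
G1 X248.725 Y16.966 F3805
G1 X215.061 Y32.540
G1 X230.635 Y66.204
G1 X264.299 Y50.630
M5
G00 X47.308 Y89.620
M3 S485
G1 X57.990 Y89.620 F1819
G1 X57.990 Y59.071
G1 X47.308 Y59.071
G1 X47.308 Y89.620
M5
G00 X0.000 Y0.000

Since the viewBox matches the mm dimensions, user units are millimetres directly. The only transform is the Y-flip y_m = 117.897 − y_svg.

Shape 1 is a quadratic bezier drawn with `<path>`. Its stroke #000000 means score at S485, F1819. After flipping Y the toolpath is (65.797,21.351) → (52.260,15.326) → (40.887,12.672) → (31.677,13.390) → (24.630,17.479) → (19.747,24.939) → (17.028,35.770).

Shape 2 is a rectangle drawn with `<polygon>`. Its stroke #000000 means score at S485, F1819. After flipping Y the toolpath is (148.321,67.571) → (255.025,67.571) → (255.025,21.858) → (148.321,21.858) → (148.321,67.571), returning to the start.

Shape 3 is a open polyline drawn with `<polyline>`. Its stroke #000000 means score at S485, F1819. After flipping Y the toolpath is (186.889,50.457) → (67.431,12.672) → (19.981,93.170) → (259.496,34.692).

Shape 4 is a regular polygon drawn with `<polygon>`. Its stroke #0000ff means engrave at S284, F3805. After flipping Y the toolpath is (264.299,50.630) → (248.725,16.966) → (215.061,32.540) → (230.635,66.204) → (264.299,50.630), returning to the start.

Shape 5 is a rectangle drawn with `<path>`. Its stroke #000000 means score at S485, F1819. After flipping Y the toolpath is (47.308,89.620) → (57.990,89.620) → (57.990,59.071) → (47.308,59.071) → (47.308,89.620), returning to the start.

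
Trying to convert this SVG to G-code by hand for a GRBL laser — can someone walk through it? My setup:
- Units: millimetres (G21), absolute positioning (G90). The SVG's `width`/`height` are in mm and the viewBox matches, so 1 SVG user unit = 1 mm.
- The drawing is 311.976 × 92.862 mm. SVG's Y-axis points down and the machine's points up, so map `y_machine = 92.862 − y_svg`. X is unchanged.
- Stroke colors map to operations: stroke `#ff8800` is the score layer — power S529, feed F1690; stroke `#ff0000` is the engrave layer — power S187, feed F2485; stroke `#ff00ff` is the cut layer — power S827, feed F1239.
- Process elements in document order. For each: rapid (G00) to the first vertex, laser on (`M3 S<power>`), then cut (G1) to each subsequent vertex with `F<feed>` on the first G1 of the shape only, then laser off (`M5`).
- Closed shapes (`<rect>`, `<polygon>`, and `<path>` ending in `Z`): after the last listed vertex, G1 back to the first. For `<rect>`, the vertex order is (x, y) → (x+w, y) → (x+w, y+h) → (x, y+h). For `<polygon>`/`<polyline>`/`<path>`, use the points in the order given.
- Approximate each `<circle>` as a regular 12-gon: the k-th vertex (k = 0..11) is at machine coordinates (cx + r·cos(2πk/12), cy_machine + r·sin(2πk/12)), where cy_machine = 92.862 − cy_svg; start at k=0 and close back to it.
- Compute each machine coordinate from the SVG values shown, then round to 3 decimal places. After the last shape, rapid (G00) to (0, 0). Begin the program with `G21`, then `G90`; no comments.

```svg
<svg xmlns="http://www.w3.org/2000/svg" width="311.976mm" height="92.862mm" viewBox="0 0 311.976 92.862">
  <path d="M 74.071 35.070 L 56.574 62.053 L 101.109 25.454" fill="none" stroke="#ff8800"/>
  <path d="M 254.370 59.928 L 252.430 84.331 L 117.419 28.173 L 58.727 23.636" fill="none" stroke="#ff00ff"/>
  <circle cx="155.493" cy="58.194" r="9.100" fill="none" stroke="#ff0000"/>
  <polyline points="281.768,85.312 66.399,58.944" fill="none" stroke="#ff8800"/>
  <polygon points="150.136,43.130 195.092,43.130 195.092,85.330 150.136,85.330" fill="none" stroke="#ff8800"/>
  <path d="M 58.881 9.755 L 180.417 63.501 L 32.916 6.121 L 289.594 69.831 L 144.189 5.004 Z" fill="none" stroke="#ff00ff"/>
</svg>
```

G21
G90
G00 X74.071 Y57.792
M3 S529
G1 X56.574 Y30.809 F1690
G1 X101.109 Y67.408
M5
G00 X254.370 Y32.934
M3 S827
G1 X252.430 Y8.531 F1239
G1 X117.419 Y64.689
G1 X58.727 Y69.226
M5
G00 X164.593 Y34.668
M3 S187
G1 X163.374 Y39.218 F2485
G1 X160.043 Y42.549
G1 X155.493 Y43.768
G1 X150.943 Y42.549
G1 X147.612 Y39.218
G1 X146.393 Y34.668
G1 X147.612 Y30.118
G1 X150.943 Y26.787
G1 X155.493 Y25.568
G1 X160.043 Y26.787
G1 X163.374 Y30.118
G1 X164.593 Y34.668
M5
G00 X281.768 Y7.550
M3 S529
G1 X66.399 Y33.918 F1690
M5
G00 X150.136 Y49.732
M3 S529
G1 X195.092 Y49.732 F1690
G1 X195.092 Y7.532
G1 X150.136 Y7.532
G1 X150.136 Y49.732
M5
G00 X58.881 Y83.107
M3 S827
G1 X180.417 Y29.361 F1239
G1 X32.916 Y86.741
G1 X289.594 Y23.031
G1 X144.189 Y87.858
G1 X58.881 Y83.107
M5
G00 X0.000 Y0.000

viewBox `0 0 311.976 92.862` with mm width/height → 1 unit = 1 mm. Flip: y_m = 92.862 − y_svg.

**Shape 1** — `<path>` open polyline, stroke `#ff8800` → score (S529, F1690). Machine vertices: (74.071,57.792) → (56.574,30.809) → (101.109,67.408). Open path.

**Shape 2** — `<path>` open polyline, stroke `#ff00ff` → cut (S827, F1239). Machine vertices: (254.370,32.934) → (252.430,8.531) → (117.419,64.689) → (58.727,69.226). Open path.

**Shape 3** — `<circle>` circle, stroke `#ff0000` → engrave (S187, F2485). Machine vertices: (164.593,34.668) → (163.374,39.218) → (160.043,42.549) → (155.493,43.768) → (150.943,42.549) → (147.612,39.218) → (146.393,34.668) → (147.612,30.118) → (150.943,26.787) → (155.493,25.568) → (160.043,26.787) → (163.374,30.118) → (164.593,34.668). Closed: final G1 returns to the first vertex.

**Shape 4** — `<polyline>` line segment, stroke `#ff8800` → score (S529, F1690). Machine vertices: (281.768,7.550) → (66.399,33.918). Open path.

**Shape 5** — `<polygon>` rectangle, stroke `#ff8800` → score (S529, F1690). Machine vertices: (150.136,49.732) → (195.092,49.732) → (195.092,7.532) → (150.136,7.532) → (150.136,49.732). Closed: final G1 returns to the first vertex.

**Shape 6** — `<path>` closed polygon, stroke `#ff00ff` → cut (S827, F1239). Machine vertices: (58.881,83.107) → (180.417,29.361) → (32.916,86.741) → (289.594,23.031) → (144.189,87.858) → (58.881,83.107). Closed: final G1 returns to the first vertex.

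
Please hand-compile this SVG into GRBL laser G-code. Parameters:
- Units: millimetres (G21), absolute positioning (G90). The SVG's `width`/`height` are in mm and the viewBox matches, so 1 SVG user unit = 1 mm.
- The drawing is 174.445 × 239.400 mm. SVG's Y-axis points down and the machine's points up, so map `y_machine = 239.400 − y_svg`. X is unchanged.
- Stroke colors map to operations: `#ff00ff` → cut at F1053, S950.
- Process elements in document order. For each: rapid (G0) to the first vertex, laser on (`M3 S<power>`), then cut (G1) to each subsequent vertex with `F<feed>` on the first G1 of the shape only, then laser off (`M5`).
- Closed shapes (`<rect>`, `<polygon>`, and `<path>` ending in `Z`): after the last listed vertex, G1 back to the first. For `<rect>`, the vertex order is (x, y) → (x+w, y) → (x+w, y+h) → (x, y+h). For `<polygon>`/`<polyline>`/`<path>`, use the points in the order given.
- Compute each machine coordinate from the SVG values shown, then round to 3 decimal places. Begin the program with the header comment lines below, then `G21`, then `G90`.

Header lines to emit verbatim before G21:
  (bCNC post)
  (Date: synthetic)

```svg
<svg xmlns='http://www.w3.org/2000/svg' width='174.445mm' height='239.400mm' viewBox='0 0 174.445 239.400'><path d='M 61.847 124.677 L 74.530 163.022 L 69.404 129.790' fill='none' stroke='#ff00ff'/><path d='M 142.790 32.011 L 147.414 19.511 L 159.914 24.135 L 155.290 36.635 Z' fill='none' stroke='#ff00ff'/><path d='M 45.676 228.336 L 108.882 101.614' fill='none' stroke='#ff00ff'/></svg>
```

1 u = 1 mm; y_m = 239.400 − y.

[1] `<path>` open polyline, #ff00ff→cut S950 F1053: (61.847,114.723) → (74.530,76.378) → (69.404,109.610)

[2] `<path>` regular polygon, #ff00ff→cut S950 F1053: (142.790,207.389) → (147.414,219.889) → (159.914,215.265) → (155.290,202.765) → (142.790,207.389) (closed)

[3] `<path>` line segment, #ff00ff→cut S950 F1053: (45.676,11.064) → (108.882,137.786)

(bCNC post)
(Date: synthetic)
G21
G90
G0 X61.847 Y114.723
M3 S950
G1 X74.530 Y76.378 F1053
G1 X69.404 Y109.610
M5
G0 X142.790 Y207.389
M3 S950
G1 X147.414 Y219.889 F1053
G1 X159.914 Y215.265
G1 X155.290 Y202.765
G1 X142.790 Y207.389
M5
G0 X45.676 Y11.064
M3 S950
G1 X108.882 Y137.786 F1053
M5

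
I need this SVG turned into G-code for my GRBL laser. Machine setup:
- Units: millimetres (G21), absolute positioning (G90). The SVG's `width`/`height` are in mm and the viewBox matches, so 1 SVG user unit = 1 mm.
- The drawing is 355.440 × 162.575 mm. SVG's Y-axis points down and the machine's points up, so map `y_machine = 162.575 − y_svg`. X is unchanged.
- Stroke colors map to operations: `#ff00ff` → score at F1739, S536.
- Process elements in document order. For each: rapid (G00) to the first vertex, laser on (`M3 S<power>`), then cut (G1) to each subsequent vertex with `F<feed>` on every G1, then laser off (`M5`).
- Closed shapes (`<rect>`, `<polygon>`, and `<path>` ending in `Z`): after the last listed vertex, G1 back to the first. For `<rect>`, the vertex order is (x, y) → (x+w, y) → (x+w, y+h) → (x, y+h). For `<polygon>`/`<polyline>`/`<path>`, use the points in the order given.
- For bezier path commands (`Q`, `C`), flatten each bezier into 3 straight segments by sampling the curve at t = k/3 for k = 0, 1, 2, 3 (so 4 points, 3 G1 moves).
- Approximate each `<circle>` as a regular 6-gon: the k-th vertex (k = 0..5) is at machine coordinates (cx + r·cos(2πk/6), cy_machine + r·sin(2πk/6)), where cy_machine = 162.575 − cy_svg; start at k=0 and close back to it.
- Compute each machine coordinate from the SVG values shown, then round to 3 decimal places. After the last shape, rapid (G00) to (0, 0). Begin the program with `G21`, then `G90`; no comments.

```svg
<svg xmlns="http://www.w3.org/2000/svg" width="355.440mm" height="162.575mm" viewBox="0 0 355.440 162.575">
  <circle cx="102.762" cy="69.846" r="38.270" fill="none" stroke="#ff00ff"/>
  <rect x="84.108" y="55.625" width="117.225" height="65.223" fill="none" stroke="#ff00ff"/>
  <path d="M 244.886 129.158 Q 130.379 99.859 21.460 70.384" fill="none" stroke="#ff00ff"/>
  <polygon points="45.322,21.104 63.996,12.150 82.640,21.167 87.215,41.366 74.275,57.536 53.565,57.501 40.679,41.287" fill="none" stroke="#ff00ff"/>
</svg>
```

1 u = 1 mm; y_m = 162.575 − y.

[1] `<circle>` circle, #ff00ff→score S536 F1739: (141.032,92.729) → (121.897,125.872) → (83.627,125.872) → (64.492,92.729) → (83.627,59.586) → (121.897,59.586) → (141.032,92.729) (closed)

[2] `<rect>` rectangle, #ff00ff→score S536 F1739: (84.108,106.950) → (201.333,106.950) → (201.333,41.727) → (84.108,41.727) → (84.108,106.950) (closed)

[3] `<path>` quadratic bezier, #ff00ff→score S536 F1739: (244.886,33.417) → (169.169,52.969) → (94.694,72.561) → (21.460,92.191)

[4] `<polygon>` regular polygon, #ff00ff→score S536 F1739: (45.322,141.471) → (63.996,150.425) → (82.640,141.408) → (87.215,121.209) → (74.275,105.039) → (53.565,105.074) → (40.679,121.288) → (45.322,141.471) (closed)

G21
G90
G00 X141.032 Y92.729
M3 S536
G1 X121.897 Y125.872 F1739
G1 X83.627 Y125.872 F1739
G1 X64.492 Y92.729 F1739
G1 X83.627 Y59.586 F1739
G1 X121.897 Y59.586 F1739
G1 X141.032 Y92.729 F1739
M5
G00 X84.108 Y106.950
M3 S536
G1 X201.333 Y106.950 F1739
G1 X201.333 Y41.727 F1739
G1 X84.108 Y41.727 F1739
G1 X84.108 Y106.950 F1739
M5
G00 X244.886 Y33.417
M3 S536
G1 X169.169 Y52.969 F1739
G1 X94.694 Y72.561 F1739
G1 X21.460 Y92.191 F1739
M5
G00 X45.322 Y141.471
M3 S536
G1 X63.996 Y150.425 F1739
G1 X82.640 Y141.408 F1739
G1 X87.215 Y121.209 F1739
G1 X74.275 Y105.039 F1739
G1 X53.565 Y105.074 F1739
G1 X40.679 Y121.288 F1739
G1 X45.322 Y141.471 F1739
M5
G00 X0.000 Y0.000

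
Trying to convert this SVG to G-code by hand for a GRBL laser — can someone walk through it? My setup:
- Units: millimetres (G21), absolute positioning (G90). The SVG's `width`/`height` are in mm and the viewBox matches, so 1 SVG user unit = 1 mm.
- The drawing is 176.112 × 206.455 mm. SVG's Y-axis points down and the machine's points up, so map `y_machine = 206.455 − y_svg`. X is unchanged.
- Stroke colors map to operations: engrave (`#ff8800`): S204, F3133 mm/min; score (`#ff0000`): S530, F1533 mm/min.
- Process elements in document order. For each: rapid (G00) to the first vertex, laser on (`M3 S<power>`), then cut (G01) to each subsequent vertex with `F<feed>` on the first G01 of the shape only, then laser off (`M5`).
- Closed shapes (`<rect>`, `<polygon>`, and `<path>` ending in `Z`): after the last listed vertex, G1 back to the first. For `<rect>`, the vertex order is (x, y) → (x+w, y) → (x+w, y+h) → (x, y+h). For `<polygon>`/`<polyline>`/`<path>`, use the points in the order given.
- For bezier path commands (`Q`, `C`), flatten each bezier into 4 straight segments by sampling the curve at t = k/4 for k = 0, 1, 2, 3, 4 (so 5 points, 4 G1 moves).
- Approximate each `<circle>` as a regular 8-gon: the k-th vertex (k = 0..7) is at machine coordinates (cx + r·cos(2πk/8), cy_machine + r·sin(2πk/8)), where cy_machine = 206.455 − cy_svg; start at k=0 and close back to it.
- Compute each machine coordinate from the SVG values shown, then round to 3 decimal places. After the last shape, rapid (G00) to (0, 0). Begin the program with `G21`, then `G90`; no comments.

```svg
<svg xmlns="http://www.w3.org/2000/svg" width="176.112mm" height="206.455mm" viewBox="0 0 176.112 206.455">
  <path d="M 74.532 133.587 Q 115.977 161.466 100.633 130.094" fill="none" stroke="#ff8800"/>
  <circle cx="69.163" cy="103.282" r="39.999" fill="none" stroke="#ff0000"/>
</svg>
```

G21
G90
G00 X74.532 Y72.868
M3 S204
G01 X91.705 Y62.632 F3133
G01 X101.780 Y59.802
G01 X104.756 Y64.378
G01 X100.633 Y76.361
M5
G00 X109.162 Y103.173
M3 S530
G01 X97.447 Y131.457 F1533
G01 X69.163 Y143.172
G01 X40.879 Y131.457
G01 X29.164 Y103.173
G01 X40.879 Y74.889
G01 X69.163 Y63.174
G01 X97.447 Y74.889
G01 X109.162 Y103.173
M5
G00 X0.000 Y0.000

1 u = 1 mm; y_m = 206.455 − y.

[1] `<path>` quadratic bezier, #ff8800→engrave S204 F3133: (74.532,72.868) → (91.705,62.632) → (101.780,59.802) → (104.756,64.378) → (100.633,76.361)

[2] `<circle>` circle, #ff0000→score S530 F1533: (109.162,103.173) → (97.447,131.457) → (69.163,143.172) → (40.879,131.457) → (29.164,103.173) → (40.879,74.889) → (69.163,63.174) → (97.447,74.889) → (109.162,103.173) (closed)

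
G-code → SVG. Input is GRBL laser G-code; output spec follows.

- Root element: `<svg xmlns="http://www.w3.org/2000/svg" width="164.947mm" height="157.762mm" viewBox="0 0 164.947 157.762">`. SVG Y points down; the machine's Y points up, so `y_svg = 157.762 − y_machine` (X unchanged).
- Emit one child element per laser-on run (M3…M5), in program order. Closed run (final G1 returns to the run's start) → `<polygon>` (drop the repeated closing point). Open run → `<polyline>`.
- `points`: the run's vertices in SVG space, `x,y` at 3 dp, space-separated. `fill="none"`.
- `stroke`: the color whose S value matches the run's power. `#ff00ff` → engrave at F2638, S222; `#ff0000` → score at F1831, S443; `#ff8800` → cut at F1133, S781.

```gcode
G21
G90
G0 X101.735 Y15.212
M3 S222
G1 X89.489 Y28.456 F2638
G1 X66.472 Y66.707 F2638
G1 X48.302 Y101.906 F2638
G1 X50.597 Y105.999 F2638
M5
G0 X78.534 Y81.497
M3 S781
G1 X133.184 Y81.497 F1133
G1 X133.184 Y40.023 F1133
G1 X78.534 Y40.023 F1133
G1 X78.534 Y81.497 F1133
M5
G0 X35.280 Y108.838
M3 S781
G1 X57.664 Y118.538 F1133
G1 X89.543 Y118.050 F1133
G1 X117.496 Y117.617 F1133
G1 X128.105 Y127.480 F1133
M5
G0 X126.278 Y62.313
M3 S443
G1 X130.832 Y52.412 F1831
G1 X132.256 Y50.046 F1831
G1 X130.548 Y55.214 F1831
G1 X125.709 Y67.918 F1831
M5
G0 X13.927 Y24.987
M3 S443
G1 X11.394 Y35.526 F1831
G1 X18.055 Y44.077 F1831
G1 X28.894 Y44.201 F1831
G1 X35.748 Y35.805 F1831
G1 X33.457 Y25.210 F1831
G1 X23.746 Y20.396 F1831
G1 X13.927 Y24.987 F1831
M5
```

y_svg = 157.762 − y_m.

[1] S222→`#ff00ff` (engrave); open run; points: 101.735,142.550 89.489,129.306 66.472,91.055 48.302,55.856 50.597,51.763

[2] S781→`#ff8800` (cut); closed run; points: 78.534,76.265 133.184,76.265 133.184,117.739 78.534,117.739

[3] S781→`#ff8800` (cut); open run; points: 35.280,48.924 57.664,39.224 89.543,39.712 117.496,40.145 128.105,30.282

[4] S443→`#ff0000` (score); open run; points: 126.278,95.449 130.832,105.350 132.256,107.716 130.548,102.548 125.709,89.844

[5] S443→`#ff0000` (score); closed run; points: 13.927,132.775 11.394,122.236 18.055,113.685 28.894,113.561 35.748,121.957 33.457,132.552 23.746,137.366

<svg xmlns="http://www.w3.org/2000/svg" width="164.947mm" height="157.762mm" viewBox="0 0 164.947 157.762">
  <polyline points="101.735,142.550 89.489,129.306 66.472,91.055 48.302,55.856 50.597,51.763" fill="none" stroke="#ff00ff"/>
  <polygon points="78.534,76.265 133.184,76.265 133.184,117.739 78.534,117.739" fill="none" stroke="#ff8800"/>
  <polyline points="35.280,48.924 57.664,39.224 89.543,39.712 117.496,40.145 128.105,30.282" fill="none" stroke="#ff8800"/>
  <polyline points="126.278,95.449 130.832,105.350 132.256,107.716 130.548,102.548 125.709,89.844" fill="none" stroke="#ff0000"/>
  <polygon points="13.927,132.775 11.394,122.236 18.055,113.685 28.894,113.561 35.748,121.957 33.457,132.552 23.746,137.366" fill="none" stroke="#ff0000"/>
</svg>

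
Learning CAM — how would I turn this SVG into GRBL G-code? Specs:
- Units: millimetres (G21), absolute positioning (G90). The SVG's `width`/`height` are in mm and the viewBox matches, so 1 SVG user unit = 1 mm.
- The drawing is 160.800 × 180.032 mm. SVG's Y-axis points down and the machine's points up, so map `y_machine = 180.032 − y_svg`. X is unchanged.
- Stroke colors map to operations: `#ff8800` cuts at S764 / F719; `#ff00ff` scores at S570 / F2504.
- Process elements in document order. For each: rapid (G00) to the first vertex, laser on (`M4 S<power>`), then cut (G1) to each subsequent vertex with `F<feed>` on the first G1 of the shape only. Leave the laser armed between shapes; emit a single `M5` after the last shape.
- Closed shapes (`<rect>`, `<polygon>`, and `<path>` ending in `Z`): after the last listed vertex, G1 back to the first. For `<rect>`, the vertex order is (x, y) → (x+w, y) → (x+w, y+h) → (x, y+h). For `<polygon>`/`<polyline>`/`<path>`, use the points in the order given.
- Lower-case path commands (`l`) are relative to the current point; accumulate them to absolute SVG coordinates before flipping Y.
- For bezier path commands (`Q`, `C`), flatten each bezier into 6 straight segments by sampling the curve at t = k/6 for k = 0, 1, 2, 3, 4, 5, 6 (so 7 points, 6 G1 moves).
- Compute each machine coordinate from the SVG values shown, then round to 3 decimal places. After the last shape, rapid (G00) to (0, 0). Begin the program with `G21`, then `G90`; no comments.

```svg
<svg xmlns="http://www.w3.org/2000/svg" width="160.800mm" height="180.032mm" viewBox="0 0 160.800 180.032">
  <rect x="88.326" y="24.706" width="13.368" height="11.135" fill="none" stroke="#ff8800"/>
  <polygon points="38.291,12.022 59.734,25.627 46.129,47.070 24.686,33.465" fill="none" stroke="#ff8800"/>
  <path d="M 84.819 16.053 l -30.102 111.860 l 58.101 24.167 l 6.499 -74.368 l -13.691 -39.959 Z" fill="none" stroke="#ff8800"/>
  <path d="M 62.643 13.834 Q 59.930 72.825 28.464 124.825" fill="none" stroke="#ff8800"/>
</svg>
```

G21
G90
G00 X88.326 Y155.326
M4 S764
G1 X101.694 Y155.326 F719
G1 X101.694 Y144.191
G1 X88.326 Y144.191
G1 X88.326 Y155.326
G00 X38.291 Y168.010
M4 S764
G1 X59.734 Y154.405 F719
G1 X46.129 Y132.962
G1 X24.686 Y146.567
G1 X38.291 Y168.010
G00 X84.819 Y163.979
M4 S764
G1 X54.717 Y52.119 F719
G1 X112.818 Y27.952
G1 X119.317 Y102.320
G1 X105.626 Y142.279
G1 X84.819 Y163.979
G00 X62.643 Y166.198
M4 S764
G1 X60.940 Y146.729 F719
G1 X57.640 Y127.647
G1 X52.742 Y108.955
G1 X46.247 Y90.650
G1 X38.154 Y72.735
G1 X28.464 Y55.207
M5
G00 X0.000 Y0.000

Since the viewBox matches the mm dimensions, user units are millimetres directly. The only transform is the Y-flip y_m = 180.032 − y_svg.

Shape 1 is a rectangle drawn with `<rect>`. Its stroke #ff8800 means cut at S764, F719. After flipping Y the toolpath is (88.326,155.326) → (101.694,155.326) → (101.694,144.191) → (88.326,144.191) → (88.326,155.326), returning to the start.

Shape 2 is a regular polygon drawn with `<polygon>`. Its stroke #ff8800 means cut at S764, F719. After flipping Y the toolpath is (38.291,168.010) → (59.734,154.405) → (46.129,132.962) → (24.686,146.567) → (38.291,168.010), returning to the start.

Shape 3 is a closed polygon drawn with `<path>`. Its stroke #ff8800 means cut at S764, F719. After flipping Y the toolpath is (84.819,163.979) → (54.717,52.119) → (112.818,27.952) → (119.317,102.320) → (105.626,142.279) → (84.819,163.979), returning to the start.

Shape 4 is a quadratic bezier drawn with `<path>`. Its stroke #ff8800 means cut at S764, F719. After flipping Y the toolpath is (62.643,166.198) → (60.940,146.729) → (57.640,127.647) → (52.742,108.955) → (46.247,90.650) → (38.154,72.735) → (28.464,55.207).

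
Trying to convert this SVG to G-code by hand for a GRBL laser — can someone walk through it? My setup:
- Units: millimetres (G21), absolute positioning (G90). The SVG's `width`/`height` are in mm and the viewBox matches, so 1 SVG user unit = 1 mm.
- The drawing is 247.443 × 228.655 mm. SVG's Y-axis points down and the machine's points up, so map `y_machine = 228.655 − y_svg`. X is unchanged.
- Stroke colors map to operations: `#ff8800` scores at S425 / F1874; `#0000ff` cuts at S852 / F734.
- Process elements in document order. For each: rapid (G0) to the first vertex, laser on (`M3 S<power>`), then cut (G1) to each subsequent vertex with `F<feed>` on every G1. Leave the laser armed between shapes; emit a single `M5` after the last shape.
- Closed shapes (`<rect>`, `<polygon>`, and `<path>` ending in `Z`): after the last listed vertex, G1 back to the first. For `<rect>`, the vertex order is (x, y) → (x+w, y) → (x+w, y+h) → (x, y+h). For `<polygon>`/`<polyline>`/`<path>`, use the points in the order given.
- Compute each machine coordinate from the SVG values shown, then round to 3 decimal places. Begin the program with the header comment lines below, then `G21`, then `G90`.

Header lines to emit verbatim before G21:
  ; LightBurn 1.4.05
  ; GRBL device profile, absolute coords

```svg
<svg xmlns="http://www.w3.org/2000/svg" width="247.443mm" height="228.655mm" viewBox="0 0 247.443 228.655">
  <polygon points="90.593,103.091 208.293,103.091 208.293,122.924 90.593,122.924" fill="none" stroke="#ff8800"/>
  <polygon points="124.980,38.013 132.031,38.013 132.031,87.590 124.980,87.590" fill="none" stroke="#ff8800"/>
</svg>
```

; LightBurn 1.4.05
; GRBL device profile, absolute coords
G21
G90
G0 X90.593 Y125.564
M3 S425
G1 X208.293 Y125.564 F1874
G1 X208.293 Y105.731 F1874
G1 X90.593 Y105.731 F1874
G1 X90.593 Y125.564 F1874
G0 X124.980 Y190.642
M3 S425
G1 X132.031 Y190.642 F1874
G1 X132.031 Y141.065 F1874
G1 X124.980 Y141.065 F1874
G1 X124.980 Y190.642 F1874
M5

1 u = 1 mm; y_m = 228.655 − y.

[1] `<polygon>` rectangle, #ff8800→score S425 F1874: (90.593,125.564) → (208.293,125.564) → (208.293,105.731) → (90.593,105.731) → (90.593,125.564) (closed)

[2] `<polygon>` rectangle, #ff8800→score S425 F1874: (124.980,190.642) → (132.031,190.642) → (132.031,141.065) → (124.980,141.065) → (124.980,190.642) (closed)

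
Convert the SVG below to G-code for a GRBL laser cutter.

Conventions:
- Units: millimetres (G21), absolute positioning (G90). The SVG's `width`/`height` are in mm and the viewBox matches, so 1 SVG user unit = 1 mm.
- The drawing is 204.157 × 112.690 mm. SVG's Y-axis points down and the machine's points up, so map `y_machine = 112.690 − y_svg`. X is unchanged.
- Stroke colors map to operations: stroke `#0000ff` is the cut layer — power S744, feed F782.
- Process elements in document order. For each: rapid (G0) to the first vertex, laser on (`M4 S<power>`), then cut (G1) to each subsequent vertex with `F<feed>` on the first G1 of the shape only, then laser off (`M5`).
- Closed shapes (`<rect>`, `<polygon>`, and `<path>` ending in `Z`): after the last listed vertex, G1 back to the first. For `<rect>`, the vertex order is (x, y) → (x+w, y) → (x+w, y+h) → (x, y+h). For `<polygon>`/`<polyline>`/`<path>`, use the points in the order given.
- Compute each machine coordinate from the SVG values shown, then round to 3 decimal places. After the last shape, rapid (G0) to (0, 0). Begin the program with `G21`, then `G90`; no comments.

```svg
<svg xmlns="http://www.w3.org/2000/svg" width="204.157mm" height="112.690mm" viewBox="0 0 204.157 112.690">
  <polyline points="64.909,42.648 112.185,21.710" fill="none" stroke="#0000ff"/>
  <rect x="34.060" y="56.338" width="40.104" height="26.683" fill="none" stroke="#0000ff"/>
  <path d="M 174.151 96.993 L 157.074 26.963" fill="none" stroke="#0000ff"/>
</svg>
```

1 u = 1 mm; y_m = 112.690 − y.

[1] `<polyline>` line segment, #0000ff→cut S744 F782: (64.909,70.042) → (112.185,90.980)

[2] `<rect>` rectangle, #0000ff→cut S744 F782: (34.060,56.352) → (74.164,56.352) → (74.164,29.669) → (34.060,29.669) → (34.060,56.352) (closed)

[3] `<path>` line segment, #0000ff→cut S744 F782: (174.151,15.697) → (157.074,85.727)

G21
G90
G0 X64.909 Y70.042
M4 S744
G1 X112.185 Y90.980 F782
M5
G0 X34.060 Y56.352
M4 S744
G1 X74.164 Y56.352 F782
G1 X74.164 Y29.669
G1 X34.060 Y29.669
G1 X34.060 Y56.352
M5
G0 X174.151 Y15.697
M4 S744
G1 X157.074 Y85.727 F782
M5
G0 X0.000 Y0.000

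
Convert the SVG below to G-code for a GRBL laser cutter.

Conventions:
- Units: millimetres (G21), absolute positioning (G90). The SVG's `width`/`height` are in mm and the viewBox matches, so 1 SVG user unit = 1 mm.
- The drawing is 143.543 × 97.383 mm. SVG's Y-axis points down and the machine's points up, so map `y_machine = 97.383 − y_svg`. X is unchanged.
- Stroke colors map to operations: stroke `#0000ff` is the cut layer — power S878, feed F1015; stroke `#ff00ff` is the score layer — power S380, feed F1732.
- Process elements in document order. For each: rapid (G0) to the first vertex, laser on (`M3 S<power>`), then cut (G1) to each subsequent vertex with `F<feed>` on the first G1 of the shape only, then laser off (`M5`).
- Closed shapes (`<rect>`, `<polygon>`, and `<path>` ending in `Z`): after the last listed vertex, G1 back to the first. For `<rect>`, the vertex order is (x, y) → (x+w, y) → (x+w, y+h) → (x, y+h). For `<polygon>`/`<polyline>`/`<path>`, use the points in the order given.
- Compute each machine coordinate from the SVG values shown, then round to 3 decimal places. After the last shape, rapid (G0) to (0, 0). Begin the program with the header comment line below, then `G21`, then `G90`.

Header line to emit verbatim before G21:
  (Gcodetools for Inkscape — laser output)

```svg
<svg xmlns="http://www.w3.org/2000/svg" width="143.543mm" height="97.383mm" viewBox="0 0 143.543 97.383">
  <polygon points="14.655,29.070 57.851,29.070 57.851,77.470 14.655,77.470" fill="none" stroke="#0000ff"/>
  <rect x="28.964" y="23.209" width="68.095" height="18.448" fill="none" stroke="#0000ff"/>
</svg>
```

(Gcodetools for Inkscape — laser output)
G21
G90
G0 X14.655 Y68.313
M3 S878
G1 X57.851 Y68.313 F1015
G1 X57.851 Y19.913
G1 X14.655 Y19.913
G1 X14.655 Y68.313
M5
G0 X28.964 Y74.174
M3 S878
G1 X97.059 Y74.174 F1015
G1 X97.059 Y55.726
G1 X28.964 Y55.726
G1 X28.964 Y74.174
M5
G0 X0.000 Y0.000

Since the viewBox matches the mm dimensions, user units are millimetres directly. The only transform is the Y-flip y_m = 97.383 − y_svg.

Shape 1 is a rectangle drawn with `<polygon>`. Its stroke #0000ff means cut at S878, F1015. After flipping Y the toolpath is (14.655,68.313) → (57.851,68.313) → (57.851,19.913) → (14.655,19.913) → (14.655,68.313), returning to the start.

Shape 2 is a rectangle drawn with `<rect>`. Its stroke #0000ff means cut at S878, F1015. After flipping Y the toolpath is (28.964,74.174) → (97.059,74.174) → (97.059,55.726) → (28.964,55.726) → (28.964,74.174), returning to the start.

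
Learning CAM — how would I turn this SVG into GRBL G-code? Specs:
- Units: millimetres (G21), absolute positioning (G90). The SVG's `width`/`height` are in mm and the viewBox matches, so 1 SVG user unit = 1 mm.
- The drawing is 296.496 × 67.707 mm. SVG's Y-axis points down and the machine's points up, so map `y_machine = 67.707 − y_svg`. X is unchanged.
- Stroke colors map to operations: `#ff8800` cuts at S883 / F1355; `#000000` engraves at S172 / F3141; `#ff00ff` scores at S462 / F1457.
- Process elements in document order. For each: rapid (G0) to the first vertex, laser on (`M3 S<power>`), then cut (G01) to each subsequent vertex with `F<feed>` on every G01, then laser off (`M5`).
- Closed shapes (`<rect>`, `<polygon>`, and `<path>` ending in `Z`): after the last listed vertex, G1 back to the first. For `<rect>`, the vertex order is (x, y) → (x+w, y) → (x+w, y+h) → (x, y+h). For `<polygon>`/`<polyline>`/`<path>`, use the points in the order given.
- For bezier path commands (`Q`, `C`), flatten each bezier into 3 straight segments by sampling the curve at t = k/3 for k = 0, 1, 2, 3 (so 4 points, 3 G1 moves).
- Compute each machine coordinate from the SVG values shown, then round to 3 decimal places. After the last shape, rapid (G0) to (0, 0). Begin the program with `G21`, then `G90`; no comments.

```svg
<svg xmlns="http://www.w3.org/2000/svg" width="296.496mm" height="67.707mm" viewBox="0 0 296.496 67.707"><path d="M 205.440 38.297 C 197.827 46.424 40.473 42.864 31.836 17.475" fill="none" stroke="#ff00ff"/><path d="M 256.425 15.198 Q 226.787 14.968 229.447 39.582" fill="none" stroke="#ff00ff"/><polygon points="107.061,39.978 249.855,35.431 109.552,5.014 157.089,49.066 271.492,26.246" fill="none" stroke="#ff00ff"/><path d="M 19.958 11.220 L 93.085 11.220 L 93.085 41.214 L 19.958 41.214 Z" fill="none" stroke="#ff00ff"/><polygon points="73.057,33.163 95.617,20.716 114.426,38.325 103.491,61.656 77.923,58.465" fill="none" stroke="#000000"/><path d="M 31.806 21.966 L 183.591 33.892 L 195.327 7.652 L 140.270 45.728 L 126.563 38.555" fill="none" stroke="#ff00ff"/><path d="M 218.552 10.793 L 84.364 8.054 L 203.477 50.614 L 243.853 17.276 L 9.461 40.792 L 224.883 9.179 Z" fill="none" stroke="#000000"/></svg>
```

viewBox `0 0 296.496 67.707` with mm width/height → 1 unit = 1 mm. Flip: y_m = 67.707 − y_svg.

**Shape 1** — `<path>` cubic bezier, stroke `#ff00ff` → score (S462, F1457). Control points (SVG): P0=(205.440,38.297), P1=(197.827,46.424), P2=(40.473,42.864), P3=(31.836,17.475); sampled at t=k/3. Machine vertices: (205.440,29.410) → (158.967,25.554) → (78.991,31.744) → (31.836,50.232). Open path.

**Shape 2** — `<path>` quadratic bezier, stroke `#ff00ff` → score (S462, F1457). Control points (SVG): P0=(256.425,15.198), P1=(226.787,14.968), P2=(229.447,39.582); sampled at t=k/3. Machine vertices: (256.425,52.509) → (240.255,49.902) → (231.262,41.774) → (229.447,28.125). Open path.

**Shape 3** — `<polygon>` closed polygon, stroke `#ff00ff` → score (S462, F1457). Machine vertices: (107.061,27.729) → (249.855,32.276) → (109.552,62.693) → (157.089,18.641) → (271.492,41.461) → (107.061,27.729). Closed: final G1 returns to the first vertex.

**Shape 4** — `<path>` rectangle, stroke `#ff00ff` → score (S462, F1457). Machine vertices: (19.958,56.487) → (93.085,56.487) → (93.085,26.493) → (19.958,26.493) → (19.958,56.487). Closed: final G1 returns to the first vertex.

**Shape 5** — `<polygon>` regular polygon, stroke `#000000` → engrave (S172, F3141). Machine vertices: (73.057,34.544) → (95.617,46.991) → (114.426,29.382) → (103.491,6.051) → (77.923,9.242) → (73.057,34.544). Closed: final G1 returns to the first vertex.

**Shape 6** — `<path>` open polyline, stroke `#ff00ff` → score (S462, F1457). Machine vertices: (31.806,45.741) → (183.591,33.815) → (195.327,60.055) → (140.270,21.979) → (126.563,29.152). Open path.

**Shape 7** — `<path>` closed polygon, stroke `#000000` → engrave (S172, F3141). Machine vertices: (218.552,56.914) → (84.364,59.653) → (203.477,17.093) → (243.853,50.431) → (9.461,26.915) → (224.883,58.528) → (218.552,56.914). Closed: final G1 returns to the first vertex.

G21
G90
G0 X205.440 Y29.410
M3 S462
G01 X158.967 Y25.554 F1457
G01 X78.991 Y31.744 F1457
G01 X31.836 Y50.232 F1457
M5
G0 X256.425 Y52.509
M3 S462
G01 X240.255 Y49.902 F1457
G01 X231.262 Y41.774 F1457
G01 X229.447 Y28.125 F1457
M5
G0 X107.061 Y27.729
M3 S462
G01 X249.855 Y32.276 F1457
G01 X109.552 Y62.693 F1457
G01 X157.089 Y18.641 F1457
G01 X271.492 Y41.461 F1457
G01 X107.061 Y27.729 F1457
M5
G0 X19.958 Y56.487
M3 S462
G01 X93.085 Y56.487 F1457
G01 X93.085 Y26.493 F1457
G01 X19.958 Y26.493 F1457
G01 X19.958 Y56.487 F1457
M5
G0 X73.057 Y34.544
M3 S172
G01 X95.617 Y46.991 F3141
G01 X114.426 Y29.382 F3141
G01 X103.491 Y6.051 F3141
G01 X77.923 Y9.242 F3141
G01 X73.057 Y34.544 F3141
M5
G0 X31.806 Y45.741
M3 S462
G01 X183.591 Y33.815 F1457
G01 X195.327 Y60.055 F1457
G01 X140.270 Y21.979 F1457
G01 X126.563 Y29.152 F1457
M5
G0 X218.552 Y56.914
M3 S172
G01 X84.364 Y59.653 F3141
G01 X203.477 Y17.093 F3141
G01 X243.853 Y50.431 F3141
G01 X9.461 Y26.915 F3141
G01 X224.883 Y58.528 F3141
G01 X218.552 Y56.914 F3141
M5
G0 X0.000 Y0.000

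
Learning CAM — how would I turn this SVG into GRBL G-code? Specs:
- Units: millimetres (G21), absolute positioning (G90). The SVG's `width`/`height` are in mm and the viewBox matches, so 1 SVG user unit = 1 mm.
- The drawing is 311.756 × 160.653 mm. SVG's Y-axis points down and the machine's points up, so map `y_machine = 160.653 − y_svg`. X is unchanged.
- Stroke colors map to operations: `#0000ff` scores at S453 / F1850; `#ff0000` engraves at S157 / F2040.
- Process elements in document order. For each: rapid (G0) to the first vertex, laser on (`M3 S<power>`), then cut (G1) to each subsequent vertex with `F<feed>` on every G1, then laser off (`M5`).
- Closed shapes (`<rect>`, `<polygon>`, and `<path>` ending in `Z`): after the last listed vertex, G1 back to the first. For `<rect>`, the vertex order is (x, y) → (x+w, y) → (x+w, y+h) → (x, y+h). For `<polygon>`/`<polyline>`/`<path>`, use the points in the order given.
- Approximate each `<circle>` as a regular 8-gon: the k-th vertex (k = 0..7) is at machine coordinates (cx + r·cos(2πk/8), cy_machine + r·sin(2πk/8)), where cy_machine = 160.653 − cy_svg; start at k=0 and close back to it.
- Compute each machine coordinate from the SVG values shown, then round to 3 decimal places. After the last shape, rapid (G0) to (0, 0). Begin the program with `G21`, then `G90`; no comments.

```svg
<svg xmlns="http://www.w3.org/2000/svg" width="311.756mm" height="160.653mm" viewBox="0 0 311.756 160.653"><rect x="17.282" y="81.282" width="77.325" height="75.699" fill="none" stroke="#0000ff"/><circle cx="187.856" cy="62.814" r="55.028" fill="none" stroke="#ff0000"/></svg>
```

viewBox `0 0 311.756 160.653` with mm width/height → 1 unit = 1 mm. Flip: y_m = 160.653 − y_svg.

**Shape 1** — `<rect>` rectangle, stroke `#0000ff` → score (S453, F1850). Machine vertices: (17.282,79.371) → (94.607,79.371) → (94.607,3.672) → (17.282,3.672) → (17.282,79.371). Closed: final G1 returns to the first vertex.

**Shape 2** — `<circle>` circle, stroke `#ff0000` → engrave (S157, F2040). Machine vertices: (242.884,97.839) → (226.767,136.750) → (187.856,152.867) → (148.945,136.750) → (132.828,97.839) → (148.945,58.928) → (187.856,42.811) → (226.767,58.928) → (242.884,97.839). Closed: final G1 returns to the first vertex.

G21
G90
G0 X17.282 Y79.371
M3 S453
G1 X94.607 Y79.371 F1850
G1 X94.607 Y3.672 F1850
G1 X17.282 Y3.672 F1850
G1 X17.282 Y79.371 F1850
M5
G0 X242.884 Y97.839
M3 S157
G1 X226.767 Y136.750 F2040
G1 X187.856 Y152.867 F2040
G1 X148.945 Y136.750 F2040
G1 X132.828 Y97.839 F2040
G1 X148.945 Y58.928 F2040
G1 X187.856 Y42.811 F2040
G1 X226.767 Y58.928 F2040
G1 X242.884 Y97.839 F2040
M5
G0 X0.000 Y0.000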